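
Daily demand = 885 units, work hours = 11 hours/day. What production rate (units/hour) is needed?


Formula: Production Rate = Daily Demand / Available Hours
Rate = 885 units/day / 11 hours/day
Rate = 80.5 units/hour

80.5 units/hour


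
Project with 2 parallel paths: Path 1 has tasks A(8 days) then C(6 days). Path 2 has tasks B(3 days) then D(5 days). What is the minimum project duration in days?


Path 1 = 8 + 6 = 14 days
Path 2 = 3 + 5 = 8 days
Duration = max(14, 8) = 14 days

14 days


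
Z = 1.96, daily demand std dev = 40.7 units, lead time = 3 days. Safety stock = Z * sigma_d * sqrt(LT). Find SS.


Formula: SS = z * sigma_d * sqrt(LT)
sqrt(LT) = sqrt(3) = 1.7321
SS = 1.96 * 40.7 * 1.7321
SS = 138.2 units

138.2 units


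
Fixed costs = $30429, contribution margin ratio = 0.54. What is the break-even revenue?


Formula: BER = Fixed Costs / Contribution Margin Ratio
BER = $30429 / 0.54
BER = $56350.00 (to the nearest cent)

$56350.00


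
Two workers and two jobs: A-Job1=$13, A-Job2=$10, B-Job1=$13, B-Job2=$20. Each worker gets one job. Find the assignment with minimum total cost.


Option 1: A->1 + B->2 = $13 + $20 = $33
Option 2: A->2 + B->1 = $10 + $13 = $23
Min cost = min($33, $23) = $23

$23


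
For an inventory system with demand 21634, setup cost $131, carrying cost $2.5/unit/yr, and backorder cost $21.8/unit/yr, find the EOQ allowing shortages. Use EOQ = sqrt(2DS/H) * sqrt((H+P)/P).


Formula: EOQ* = sqrt(2DS/H) * sqrt((H+P)/P)
Base EOQ = sqrt(2*21634*131/2.5) = 1505.74 units
Correction = sqrt((2.5+21.8)/21.8) = 1.05578
EOQ* = 1505.74 * 1.05578 = 1589.7 units

1589.7 units


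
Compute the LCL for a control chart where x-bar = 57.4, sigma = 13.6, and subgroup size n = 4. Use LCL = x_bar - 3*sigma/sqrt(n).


LCL = 57.4 - 3 * 13.6 / sqrt(4)

37.0


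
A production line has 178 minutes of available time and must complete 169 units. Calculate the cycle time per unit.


Formula: CT = Available Time / Number of Units
CT = 178 min / 169 units
CT = 1.05 min/unit

1.05 min/unit


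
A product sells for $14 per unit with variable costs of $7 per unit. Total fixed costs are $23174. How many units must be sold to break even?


Formula: BEQ = Fixed Costs / (Price - Variable Cost)
Contribution margin = $14 - $7 = $7/unit
BEQ = ceil($23174 / $7/unit) = ceil(3310.57) = 3311 units

3311 units


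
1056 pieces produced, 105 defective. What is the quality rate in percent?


Formula: Quality Rate = Good Pieces / Total Pieces * 100
Good pieces = 1056 - 105 = 951
QR = 951 / 1056 * 100 = 90.1%

90.1%


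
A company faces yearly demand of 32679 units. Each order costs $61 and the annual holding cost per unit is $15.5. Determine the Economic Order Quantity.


Formula: EOQ = sqrt(2 * D * S / H)
Numerator: 2 * 32679 * 61 = 3986838
2DS/H = 3986838 / 15.5 = 257215.4
EOQ = sqrt(257215.4) = 507.2 units

507.2 units


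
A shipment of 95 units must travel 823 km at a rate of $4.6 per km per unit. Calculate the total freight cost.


TC = dist * cost * units = 823 * 4.6 * 95 = $359651.00

$359651.00


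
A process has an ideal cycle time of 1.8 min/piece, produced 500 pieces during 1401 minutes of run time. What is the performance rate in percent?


Formula: Performance = (Ideal CT * Total Count) / Run Time * 100
Ideal output time = 1.8 * 500 = 900.0 min
Performance = 900.0 / 1401 * 100 = 64.2%

64.2%


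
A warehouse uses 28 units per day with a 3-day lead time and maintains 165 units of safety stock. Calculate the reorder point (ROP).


Formula: ROP = (Daily Demand * Lead Time) + Safety Stock
Demand during lead time = 28 * 3 = 84 units
ROP = 84 + 165 = 249 units

249 units


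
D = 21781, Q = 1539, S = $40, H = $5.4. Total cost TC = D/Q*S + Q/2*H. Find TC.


TC = 21781/1539 * 40 + 1539/2 * 5.4

$4721.41


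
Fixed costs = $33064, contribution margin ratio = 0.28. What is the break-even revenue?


Formula: BER = Fixed Costs / Contribution Margin Ratio
BER = $33064 / 0.28
BER = $118085.71 (to the nearest cent)

$118085.71


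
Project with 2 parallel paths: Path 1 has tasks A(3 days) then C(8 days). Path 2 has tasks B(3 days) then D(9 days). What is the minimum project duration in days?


Path 1 = 3 + 8 = 11 days
Path 2 = 3 + 9 = 12 days
Duration = max(11, 12) = 12 days

12 days


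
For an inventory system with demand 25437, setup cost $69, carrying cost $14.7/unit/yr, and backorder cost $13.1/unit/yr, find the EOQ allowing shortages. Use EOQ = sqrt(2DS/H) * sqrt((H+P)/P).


Formula: EOQ* = sqrt(2DS/H) * sqrt((H+P)/P)
Base EOQ = sqrt(2*25437*69/14.7) = 488.67 units
Correction = sqrt((14.7+13.1)/13.1) = 1.45676
EOQ* = 488.67 * 1.45676 = 711.9 units

711.9 units


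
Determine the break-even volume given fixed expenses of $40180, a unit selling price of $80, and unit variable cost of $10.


Formula: BEQ = Fixed Costs / (Price - Variable Cost)
Contribution margin = $80 - $10 = $70/unit
BEQ = ceil($40180 / $70/unit) = ceil(574.0) = 574 units

574 units


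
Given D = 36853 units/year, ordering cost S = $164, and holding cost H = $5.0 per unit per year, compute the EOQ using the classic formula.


Formula: EOQ = sqrt(2 * D * S / H)
Numerator: 2 * 36853 * 164 = 12087784
2DS/H = 12087784 / 5.0 = 2417556.8
EOQ = sqrt(2417556.8) = 1554.8 units

1554.8 units


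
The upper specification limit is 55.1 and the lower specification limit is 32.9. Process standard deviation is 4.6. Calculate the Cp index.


Cp = (55.1 - 32.9) / (6 * 4.6)

0.8


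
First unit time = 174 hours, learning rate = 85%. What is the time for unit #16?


Formula: T_n = T_1 * (learning_rate)^(log2(n)) where learning_rate = rate/100
Doublings = log2(16) = 4
T_n = 174 * 0.85^4
T_n = 174 * 0.522 = 90.8 hours

90.8 hours


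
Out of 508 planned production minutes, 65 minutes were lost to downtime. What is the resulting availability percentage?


Formula: Availability = (Planned Time - Downtime) / Planned Time * 100
Uptime = 508 - 65 = 443 min
Availability = 443 / 508 * 100 = 87.2%

87.2%


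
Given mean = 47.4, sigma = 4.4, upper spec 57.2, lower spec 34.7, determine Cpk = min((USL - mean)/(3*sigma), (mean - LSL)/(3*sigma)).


Cpu = (57.2 - 47.4) / (3 * 4.4) = 0.74
Cpl = (47.4 - 34.7) / (3 * 4.4) = 0.96
Cpk = min(0.74, 0.96) = 0.74

0.74


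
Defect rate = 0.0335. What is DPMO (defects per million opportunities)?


DPMO = defect_rate * 1000000 = 0.0335 * 1000000

33500


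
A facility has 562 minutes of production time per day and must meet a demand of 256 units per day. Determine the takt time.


Formula: Takt Time = Available Production Time / Customer Demand
Takt = 562 min/day / 256 units/day
Takt = 2.2 min/unit

2.2 min/unit


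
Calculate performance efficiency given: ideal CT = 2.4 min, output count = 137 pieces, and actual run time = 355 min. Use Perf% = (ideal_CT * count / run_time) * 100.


Formula: Performance = (Ideal CT * Total Count) / Run Time * 100
Ideal output time = 2.4 * 137 = 328.8 min
Performance = 328.8 / 355 * 100 = 92.6%

92.6%


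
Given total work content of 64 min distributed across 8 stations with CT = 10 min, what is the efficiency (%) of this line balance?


Formula: Efficiency = Sum of Task Times / (N_stations * CT) * 100
Total station capacity = 8 stations * 10 min = 80 min
Efficiency = 64 / 80 * 100 = 80.0%

80.0%


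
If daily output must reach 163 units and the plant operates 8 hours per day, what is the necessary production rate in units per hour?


Formula: Production Rate = Daily Demand / Available Hours
Rate = 163 units/day / 8 hours/day
Rate = 20.4 units/hour

20.4 units/hour


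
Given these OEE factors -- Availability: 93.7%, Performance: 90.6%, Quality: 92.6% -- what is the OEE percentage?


Formula: OEE = Availability * Performance * Quality / 10000
A * P = 93.7% * 90.6% / 100 = 84.89%
OEE = 84.89% * 92.6% / 100 = 78.6%

78.6%


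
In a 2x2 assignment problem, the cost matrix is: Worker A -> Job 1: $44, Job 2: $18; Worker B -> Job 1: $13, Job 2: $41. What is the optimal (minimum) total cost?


Option 1: A->1 + B->2 = $44 + $41 = $85
Option 2: A->2 + B->1 = $18 + $13 = $31
Min cost = min($85, $31) = $31

$31


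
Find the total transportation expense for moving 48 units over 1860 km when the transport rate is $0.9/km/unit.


TC = dist * cost * units = 1860 * 0.9 * 48 = $80352.00

$80352.00


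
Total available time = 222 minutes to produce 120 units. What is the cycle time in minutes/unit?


Formula: CT = Available Time / Number of Units
CT = 222 min / 120 units
CT = 1.85 min/unit

1.85 min/unit


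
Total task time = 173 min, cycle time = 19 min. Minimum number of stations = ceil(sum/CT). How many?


Formula: N_min = ceil(Sum of Task Times / Cycle Time)
N_min = ceil(173 min / 19 min) = ceil(9.1053)
N_min = 10 stations

10


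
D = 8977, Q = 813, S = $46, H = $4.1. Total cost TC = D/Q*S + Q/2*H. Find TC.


TC = 8977/813 * 46 + 813/2 * 4.1

$2174.57


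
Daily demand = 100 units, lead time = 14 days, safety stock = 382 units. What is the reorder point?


Formula: ROP = (Daily Demand * Lead Time) + Safety Stock
Demand during lead time = 100 * 14 = 1400 units
ROP = 1400 + 382 = 1782 units

1782 units


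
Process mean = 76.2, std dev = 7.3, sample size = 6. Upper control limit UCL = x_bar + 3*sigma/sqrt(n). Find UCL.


UCL = 76.2 + 3 * 7.3 / sqrt(6)

85.14


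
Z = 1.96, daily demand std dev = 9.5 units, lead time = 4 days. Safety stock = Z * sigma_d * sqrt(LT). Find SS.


Formula: SS = z * sigma_d * sqrt(LT)
sqrt(LT) = sqrt(4) = 2.0
SS = 1.96 * 9.5 * 2.0
SS = 37.2 units

37.2 units


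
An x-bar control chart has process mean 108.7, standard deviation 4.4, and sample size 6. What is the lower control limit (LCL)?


LCL = 108.7 - 3 * 4.4 / sqrt(6)

103.31


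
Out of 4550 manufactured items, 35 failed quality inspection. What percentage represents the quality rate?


Formula: Quality Rate = Good Pieces / Total Pieces * 100
Good pieces = 4550 - 35 = 4515
QR = 4515 / 4550 * 100 = 99.2%

99.2%


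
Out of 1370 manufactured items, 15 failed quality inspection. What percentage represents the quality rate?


Formula: Quality Rate = Good Pieces / Total Pieces * 100
Good pieces = 1370 - 15 = 1355
QR = 1355 / 1370 * 100 = 98.9%

98.9%


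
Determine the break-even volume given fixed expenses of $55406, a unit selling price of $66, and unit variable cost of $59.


Formula: BEQ = Fixed Costs / (Price - Variable Cost)
Contribution margin = $66 - $59 = $7/unit
BEQ = ceil($55406 / $7/unit) = ceil(7915.14) = 7916 units

7916 units


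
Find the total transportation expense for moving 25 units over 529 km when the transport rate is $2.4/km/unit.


TC = dist * cost * units = 529 * 2.4 * 25 = $31740.00

$31740.00


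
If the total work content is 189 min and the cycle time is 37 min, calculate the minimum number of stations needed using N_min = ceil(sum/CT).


Formula: N_min = ceil(Sum of Task Times / Cycle Time)
N_min = ceil(189 min / 37 min) = ceil(5.1081)
N_min = 6 stations

6


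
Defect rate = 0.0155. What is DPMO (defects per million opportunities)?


DPMO = defect_rate * 1000000 = 0.0155 * 1000000

15500


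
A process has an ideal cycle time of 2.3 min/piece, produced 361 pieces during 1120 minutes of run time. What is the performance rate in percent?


Formula: Performance = (Ideal CT * Total Count) / Run Time * 100
Ideal output time = 2.3 * 361 = 830.3 min
Performance = 830.3 / 1120 * 100 = 74.1%

74.1%


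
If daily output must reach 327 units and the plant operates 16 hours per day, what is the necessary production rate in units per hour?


Formula: Production Rate = Daily Demand / Available Hours
Rate = 327 units/day / 16 hours/day
Rate = 20.4 units/hour

20.4 units/hour


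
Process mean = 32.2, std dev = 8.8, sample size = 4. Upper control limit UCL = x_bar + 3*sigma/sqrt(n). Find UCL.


UCL = 32.2 + 3 * 8.8 / sqrt(4)

45.4


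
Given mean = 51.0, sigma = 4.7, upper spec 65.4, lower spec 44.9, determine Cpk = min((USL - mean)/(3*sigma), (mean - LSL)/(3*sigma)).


Cpu = (65.4 - 51.0) / (3 * 4.7) = 1.02
Cpl = (51.0 - 44.9) / (3 * 4.7) = 0.43
Cpk = min(1.02, 0.43) = 0.43

0.43


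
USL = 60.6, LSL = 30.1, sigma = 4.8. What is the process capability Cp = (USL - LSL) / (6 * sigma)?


Cp = (60.6 - 30.1) / (6 * 4.8)

1.06


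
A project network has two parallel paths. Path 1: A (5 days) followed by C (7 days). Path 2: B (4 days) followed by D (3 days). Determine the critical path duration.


Path 1 = 5 + 7 = 12 days
Path 2 = 4 + 3 = 7 days
Duration = max(12, 7) = 12 days

12 days


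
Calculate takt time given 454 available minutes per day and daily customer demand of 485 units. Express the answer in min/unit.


Formula: Takt Time = Available Production Time / Customer Demand
Takt = 454 min/day / 485 units/day
Takt = 0.94 min/unit

0.94 min/unit


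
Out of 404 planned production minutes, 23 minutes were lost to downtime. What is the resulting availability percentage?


Formula: Availability = (Planned Time - Downtime) / Planned Time * 100
Uptime = 404 - 23 = 381 min
Availability = 381 / 404 * 100 = 94.3%

94.3%


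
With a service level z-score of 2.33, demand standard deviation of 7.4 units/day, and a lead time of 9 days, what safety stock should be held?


Formula: SS = z * sigma_d * sqrt(LT)
sqrt(LT) = sqrt(9) = 3.0
SS = 2.33 * 7.4 * 3.0
SS = 51.7 units

51.7 units


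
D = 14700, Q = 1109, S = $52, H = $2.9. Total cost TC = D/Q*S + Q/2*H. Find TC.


TC = 14700/1109 * 52 + 1109/2 * 2.9

$2297.32


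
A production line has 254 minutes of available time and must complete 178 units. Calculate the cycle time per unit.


Formula: CT = Available Time / Number of Units
CT = 254 min / 178 units
CT = 1.43 min/unit

1.43 min/unit


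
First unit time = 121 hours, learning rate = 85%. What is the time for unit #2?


Formula: T_n = T_1 * (learning_rate)^(log2(n)) where learning_rate = rate/100
Doublings = log2(2) = 1
T_n = 121 * 0.85^1
T_n = 121 * 0.85 = 102.9 hours

102.9 hours


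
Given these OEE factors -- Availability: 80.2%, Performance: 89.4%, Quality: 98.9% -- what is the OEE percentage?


Formula: OEE = Availability * Performance * Quality / 10000
A * P = 80.2% * 89.4% / 100 = 71.7%
OEE = 71.7% * 98.9% / 100 = 70.9%

70.9%


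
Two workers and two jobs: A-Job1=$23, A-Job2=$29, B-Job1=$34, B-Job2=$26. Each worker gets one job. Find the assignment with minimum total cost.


Option 1: A->1 + B->2 = $23 + $26 = $49
Option 2: A->2 + B->1 = $29 + $34 = $63
Min cost = min($49, $63) = $49

$49


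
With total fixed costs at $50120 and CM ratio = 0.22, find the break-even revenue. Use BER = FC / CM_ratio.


Formula: BER = Fixed Costs / Contribution Margin Ratio
BER = $50120 / 0.22
BER = $227818.18 (to the nearest cent)

$227818.18


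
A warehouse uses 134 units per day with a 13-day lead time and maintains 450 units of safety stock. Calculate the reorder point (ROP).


Formula: ROP = (Daily Demand * Lead Time) + Safety Stock
Demand during lead time = 134 * 13 = 1742 units
ROP = 1742 + 450 = 2192 units

2192 units


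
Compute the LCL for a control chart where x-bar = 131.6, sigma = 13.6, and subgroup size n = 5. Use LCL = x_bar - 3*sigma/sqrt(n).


LCL = 131.6 - 3 * 13.6 / sqrt(5)

113.35


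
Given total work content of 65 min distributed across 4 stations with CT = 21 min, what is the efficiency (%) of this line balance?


Formula: Efficiency = Sum of Task Times / (N_stations * CT) * 100
Total station capacity = 4 stations * 21 min = 84 min
Efficiency = 65 / 84 * 100 = 77.4%

77.4%


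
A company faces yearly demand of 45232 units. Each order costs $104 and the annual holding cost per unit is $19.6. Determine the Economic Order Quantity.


Formula: EOQ = sqrt(2 * D * S / H)
Numerator: 2 * 45232 * 104 = 9408256
2DS/H = 9408256 / 19.6 = 480013.1
EOQ = sqrt(480013.1) = 692.8 units

692.8 units


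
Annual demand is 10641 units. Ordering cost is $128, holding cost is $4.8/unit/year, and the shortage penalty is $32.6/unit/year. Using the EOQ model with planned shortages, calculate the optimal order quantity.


Formula: EOQ* = sqrt(2DS/H) * sqrt((H+P)/P)
Base EOQ = sqrt(2*10641*128/4.8) = 753.34 units
Correction = sqrt((4.8+32.6)/32.6) = 1.07109
EOQ* = 753.34 * 1.07109 = 806.9 units

806.9 units


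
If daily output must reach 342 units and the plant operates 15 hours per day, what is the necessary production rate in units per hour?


Formula: Production Rate = Daily Demand / Available Hours
Rate = 342 units/day / 15 hours/day
Rate = 22.8 units/hour

22.8 units/hour


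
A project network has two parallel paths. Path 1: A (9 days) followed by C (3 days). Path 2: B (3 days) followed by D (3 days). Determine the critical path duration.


Path 1 = 9 + 3 = 12 days
Path 2 = 3 + 3 = 6 days
Duration = max(12, 6) = 12 days

12 days


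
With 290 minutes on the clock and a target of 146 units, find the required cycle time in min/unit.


Formula: CT = Available Time / Number of Units
CT = 290 min / 146 units
CT = 1.99 min/unit

1.99 min/unit


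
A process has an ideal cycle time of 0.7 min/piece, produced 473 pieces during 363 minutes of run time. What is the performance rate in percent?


Formula: Performance = (Ideal CT * Total Count) / Run Time * 100
Ideal output time = 0.7 * 473 = 331.1 min
Performance = 331.1 / 363 * 100 = 91.2%

91.2%


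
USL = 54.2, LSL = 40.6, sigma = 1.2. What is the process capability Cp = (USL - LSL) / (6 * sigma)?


Cp = (54.2 - 40.6) / (6 * 1.2)

1.89


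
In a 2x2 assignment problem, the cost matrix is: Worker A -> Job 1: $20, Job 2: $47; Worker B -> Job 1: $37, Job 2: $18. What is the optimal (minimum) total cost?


Option 1: A->1 + B->2 = $20 + $18 = $38
Option 2: A->2 + B->1 = $47 + $37 = $84
Min cost = min($38, $84) = $38

$38


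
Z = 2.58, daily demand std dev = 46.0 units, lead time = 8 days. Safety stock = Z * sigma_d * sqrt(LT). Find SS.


Formula: SS = z * sigma_d * sqrt(LT)
sqrt(LT) = sqrt(8) = 2.8284
SS = 2.58 * 46.0 * 2.8284
SS = 335.7 units

335.7 units


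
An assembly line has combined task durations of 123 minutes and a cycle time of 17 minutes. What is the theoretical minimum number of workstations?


Formula: N_min = ceil(Sum of Task Times / Cycle Time)
N_min = ceil(123 min / 17 min) = ceil(7.2353)
N_min = 8 stations

8


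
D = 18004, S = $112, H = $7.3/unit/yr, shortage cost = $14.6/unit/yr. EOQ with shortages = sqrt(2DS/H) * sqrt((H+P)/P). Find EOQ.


Formula: EOQ* = sqrt(2DS/H) * sqrt((H+P)/P)
Base EOQ = sqrt(2*18004*112/7.3) = 743.27 units
Correction = sqrt((7.3+14.6)/14.6) = 1.22474
EOQ* = 743.27 * 1.22474 = 910.3 units

910.3 units


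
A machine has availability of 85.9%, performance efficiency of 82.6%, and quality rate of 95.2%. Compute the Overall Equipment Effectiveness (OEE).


Formula: OEE = Availability * Performance * Quality / 10000
A * P = 85.9% * 82.6% / 100 = 70.95%
OEE = 70.95% * 95.2% / 100 = 67.5%

67.5%


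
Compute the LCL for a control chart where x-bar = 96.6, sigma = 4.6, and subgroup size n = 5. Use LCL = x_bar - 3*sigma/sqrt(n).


LCL = 96.6 - 3 * 4.6 / sqrt(5)

90.43


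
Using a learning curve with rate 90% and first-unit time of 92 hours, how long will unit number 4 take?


Formula: T_n = T_1 * (learning_rate)^(log2(n)) where learning_rate = rate/100
Doublings = log2(4) = 2
T_n = 92 * 0.9^2
T_n = 92 * 0.81 = 74.5 hours

74.5 hours


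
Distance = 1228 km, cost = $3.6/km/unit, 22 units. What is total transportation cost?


TC = dist * cost * units = 1228 * 3.6 * 22 = $97257.60

$97257.60


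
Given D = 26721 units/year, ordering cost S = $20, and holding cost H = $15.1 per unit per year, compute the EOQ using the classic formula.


Formula: EOQ = sqrt(2 * D * S / H)
Numerator: 2 * 26721 * 20 = 1068840
2DS/H = 1068840 / 15.1 = 70784.1
EOQ = sqrt(70784.1) = 266.1 units

266.1 units


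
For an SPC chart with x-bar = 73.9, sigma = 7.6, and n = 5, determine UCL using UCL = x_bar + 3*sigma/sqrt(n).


UCL = 73.9 + 3 * 7.6 / sqrt(5)

84.1


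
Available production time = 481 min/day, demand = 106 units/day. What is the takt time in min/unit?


Formula: Takt Time = Available Production Time / Customer Demand
Takt = 481 min/day / 106 units/day
Takt = 4.54 min/unit

4.54 min/unit


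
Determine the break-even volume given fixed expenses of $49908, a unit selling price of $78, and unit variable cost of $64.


Formula: BEQ = Fixed Costs / (Price - Variable Cost)
Contribution margin = $78 - $64 = $14/unit
BEQ = ceil($49908 / $14/unit) = ceil(3564.86) = 3565 units

3565 units


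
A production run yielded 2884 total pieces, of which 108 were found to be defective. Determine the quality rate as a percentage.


Formula: Quality Rate = Good Pieces / Total Pieces * 100
Good pieces = 2884 - 108 = 2776
QR = 2776 / 2884 * 100 = 96.3%

96.3%


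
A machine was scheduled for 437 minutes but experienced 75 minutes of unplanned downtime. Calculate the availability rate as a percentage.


Formula: Availability = (Planned Time - Downtime) / Planned Time * 100
Uptime = 437 - 75 = 362 min
Availability = 362 / 437 * 100 = 82.8%

82.8%


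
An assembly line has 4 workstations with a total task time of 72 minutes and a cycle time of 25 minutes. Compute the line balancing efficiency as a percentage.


Formula: Efficiency = Sum of Task Times / (N_stations * CT) * 100
Total station capacity = 4 stations * 25 min = 100 min
Efficiency = 72 / 100 * 100 = 72.0%

72.0%


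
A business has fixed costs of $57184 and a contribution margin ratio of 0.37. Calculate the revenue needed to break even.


Formula: BER = Fixed Costs / Contribution Margin Ratio
BER = $57184 / 0.37
BER = $154551.35 (to the nearest cent)

$154551.35


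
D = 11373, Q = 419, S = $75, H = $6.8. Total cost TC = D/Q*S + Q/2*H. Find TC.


TC = 11373/419 * 75 + 419/2 * 6.8

$3460.34


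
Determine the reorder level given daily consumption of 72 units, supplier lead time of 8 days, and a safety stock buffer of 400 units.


Formula: ROP = (Daily Demand * Lead Time) + Safety Stock
Demand during lead time = 72 * 8 = 576 units
ROP = 576 + 400 = 976 units

976 units


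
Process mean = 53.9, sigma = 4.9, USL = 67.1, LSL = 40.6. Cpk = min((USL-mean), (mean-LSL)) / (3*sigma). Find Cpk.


Cpu = (67.1 - 53.9) / (3 * 4.9) = 0.9
Cpl = (53.9 - 40.6) / (3 * 4.9) = 0.9
Cpk = min(0.9, 0.9) = 0.9

0.9


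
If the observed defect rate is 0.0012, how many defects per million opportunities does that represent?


DPMO = defect_rate * 1000000 = 0.0012 * 1000000

1200


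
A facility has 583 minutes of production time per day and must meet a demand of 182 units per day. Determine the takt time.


Formula: Takt Time = Available Production Time / Customer Demand
Takt = 583 min/day / 182 units/day
Takt = 3.2 min/unit

3.2 min/unit


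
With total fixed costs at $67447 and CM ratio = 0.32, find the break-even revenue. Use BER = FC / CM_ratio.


Formula: BER = Fixed Costs / Contribution Margin Ratio
BER = $67447 / 0.32
BER = $210771.88 (to the nearest cent)

$210771.88


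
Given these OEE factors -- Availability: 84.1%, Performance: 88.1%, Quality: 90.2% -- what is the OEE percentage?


Formula: OEE = Availability * Performance * Quality / 10000
A * P = 84.1% * 88.1% / 100 = 74.09%
OEE = 74.09% * 90.2% / 100 = 66.8%

66.8%


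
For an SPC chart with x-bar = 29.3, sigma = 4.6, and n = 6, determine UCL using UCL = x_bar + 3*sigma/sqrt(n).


UCL = 29.3 + 3 * 4.6 / sqrt(6)

34.93


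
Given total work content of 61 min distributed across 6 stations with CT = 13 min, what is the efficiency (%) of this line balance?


Formula: Efficiency = Sum of Task Times / (N_stations * CT) * 100
Total station capacity = 6 stations * 13 min = 78 min
Efficiency = 61 / 78 * 100 = 78.2%

78.2%


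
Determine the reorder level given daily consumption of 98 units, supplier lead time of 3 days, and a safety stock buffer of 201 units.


Formula: ROP = (Daily Demand * Lead Time) + Safety Stock
Demand during lead time = 98 * 3 = 294 units
ROP = 294 + 201 = 495 units

495 units


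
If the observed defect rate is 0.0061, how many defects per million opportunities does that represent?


DPMO = defect_rate * 1000000 = 0.0061 * 1000000

6100


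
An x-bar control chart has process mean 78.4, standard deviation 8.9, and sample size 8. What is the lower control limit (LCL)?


LCL = 78.4 - 3 * 8.9 / sqrt(8)

68.96


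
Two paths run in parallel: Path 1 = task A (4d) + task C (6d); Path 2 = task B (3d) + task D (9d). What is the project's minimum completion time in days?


Path 1 = 4 + 6 = 10 days
Path 2 = 3 + 9 = 12 days
Duration = max(10, 12) = 12 days

12 days


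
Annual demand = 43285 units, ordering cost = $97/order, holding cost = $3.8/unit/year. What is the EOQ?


Formula: EOQ = sqrt(2 * D * S / H)
Numerator: 2 * 43285 * 97 = 8397290
2DS/H = 8397290 / 3.8 = 2209813.2
EOQ = sqrt(2209813.2) = 1486.5 units

1486.5 units


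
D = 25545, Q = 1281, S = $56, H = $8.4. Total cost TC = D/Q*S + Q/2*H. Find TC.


TC = 25545/1281 * 56 + 1281/2 * 8.4

$6496.92


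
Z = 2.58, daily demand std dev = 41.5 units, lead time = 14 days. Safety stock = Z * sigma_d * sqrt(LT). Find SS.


Formula: SS = z * sigma_d * sqrt(LT)
sqrt(LT) = sqrt(14) = 3.7417
SS = 2.58 * 41.5 * 3.7417
SS = 400.6 units

400.6 units


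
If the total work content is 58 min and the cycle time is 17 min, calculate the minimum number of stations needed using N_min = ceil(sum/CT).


Formula: N_min = ceil(Sum of Task Times / Cycle Time)
N_min = ceil(58 min / 17 min) = ceil(3.4118)
N_min = 4 stations

4


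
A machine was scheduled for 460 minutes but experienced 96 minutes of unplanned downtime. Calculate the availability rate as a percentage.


Formula: Availability = (Planned Time - Downtime) / Planned Time * 100
Uptime = 460 - 96 = 364 min
Availability = 364 / 460 * 100 = 79.1%

79.1%


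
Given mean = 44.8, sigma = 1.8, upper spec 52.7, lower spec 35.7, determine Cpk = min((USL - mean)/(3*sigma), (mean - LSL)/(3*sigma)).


Cpu = (52.7 - 44.8) / (3 * 1.8) = 1.46
Cpl = (44.8 - 35.7) / (3 * 1.8) = 1.69
Cpk = min(1.46, 1.69) = 1.46

1.46


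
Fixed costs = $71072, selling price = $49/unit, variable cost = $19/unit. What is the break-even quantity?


Formula: BEQ = Fixed Costs / (Price - Variable Cost)
Contribution margin = $49 - $19 = $30/unit
BEQ = ceil($71072 / $30/unit) = ceil(2369.07) = 2370 units

2370 units


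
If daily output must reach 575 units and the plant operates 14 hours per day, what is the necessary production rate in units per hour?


Formula: Production Rate = Daily Demand / Available Hours
Rate = 575 units/day / 14 hours/day
Rate = 41.1 units/hour

41.1 units/hour


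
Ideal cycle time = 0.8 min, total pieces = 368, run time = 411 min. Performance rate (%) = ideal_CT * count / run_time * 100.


Formula: Performance = (Ideal CT * Total Count) / Run Time * 100
Ideal output time = 0.8 * 368 = 294.4 min
Performance = 294.4 / 411 * 100 = 71.6%

71.6%


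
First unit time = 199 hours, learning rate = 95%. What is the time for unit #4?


Formula: T_n = T_1 * (learning_rate)^(log2(n)) where learning_rate = rate/100
Doublings = log2(4) = 2
T_n = 199 * 0.95^2
T_n = 199 * 0.9025 = 179.6 hours

179.6 hours


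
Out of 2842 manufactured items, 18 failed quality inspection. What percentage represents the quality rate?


Formula: Quality Rate = Good Pieces / Total Pieces * 100
Good pieces = 2842 - 18 = 2824
QR = 2824 / 2842 * 100 = 99.4%

99.4%


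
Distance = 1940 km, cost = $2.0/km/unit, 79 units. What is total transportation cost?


TC = dist * cost * units = 1940 * 2.0 * 79 = $306520.00

$306520.00


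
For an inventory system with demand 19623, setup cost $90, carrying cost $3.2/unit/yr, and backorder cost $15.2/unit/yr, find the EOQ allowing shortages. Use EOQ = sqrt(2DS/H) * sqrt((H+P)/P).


Formula: EOQ* = sqrt(2DS/H) * sqrt((H+P)/P)
Base EOQ = sqrt(2*19623*90/3.2) = 1050.62 units
Correction = sqrt((3.2+15.2)/15.2) = 1.10024
EOQ* = 1050.62 * 1.10024 = 1155.9 units

1155.9 units


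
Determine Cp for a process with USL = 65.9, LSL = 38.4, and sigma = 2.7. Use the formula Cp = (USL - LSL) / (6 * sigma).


Cp = (65.9 - 38.4) / (6 * 2.7)

1.7


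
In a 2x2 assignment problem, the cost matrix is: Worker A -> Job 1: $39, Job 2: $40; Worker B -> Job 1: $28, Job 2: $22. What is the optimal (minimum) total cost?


Option 1: A->1 + B->2 = $39 + $22 = $61
Option 2: A->2 + B->1 = $40 + $28 = $68
Min cost = min($61, $68) = $61

$61


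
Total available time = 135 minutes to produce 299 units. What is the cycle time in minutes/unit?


Formula: CT = Available Time / Number of Units
CT = 135 min / 299 units
CT = 0.45 min/unit

0.45 min/unit


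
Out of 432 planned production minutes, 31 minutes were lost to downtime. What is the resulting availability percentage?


Formula: Availability = (Planned Time - Downtime) / Planned Time * 100
Uptime = 432 - 31 = 401 min
Availability = 401 / 432 * 100 = 92.8%

92.8%


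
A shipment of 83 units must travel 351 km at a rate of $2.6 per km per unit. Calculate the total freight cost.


TC = dist * cost * units = 351 * 2.6 * 83 = $75745.80

$75745.80


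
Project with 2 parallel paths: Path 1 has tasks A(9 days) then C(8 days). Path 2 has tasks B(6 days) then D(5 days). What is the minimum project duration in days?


Path 1 = 9 + 8 = 17 days
Path 2 = 6 + 5 = 11 days
Duration = max(17, 11) = 17 days

17 days


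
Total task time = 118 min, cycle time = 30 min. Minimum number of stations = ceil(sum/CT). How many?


Formula: N_min = ceil(Sum of Task Times / Cycle Time)
N_min = ceil(118 min / 30 min) = ceil(3.9333)
N_min = 4 stations

4


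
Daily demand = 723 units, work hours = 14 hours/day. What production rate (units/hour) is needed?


Formula: Production Rate = Daily Demand / Available Hours
Rate = 723 units/day / 14 hours/day
Rate = 51.6 units/hour

51.6 units/hour


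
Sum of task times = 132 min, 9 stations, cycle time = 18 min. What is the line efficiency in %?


Formula: Efficiency = Sum of Task Times / (N_stations * CT) * 100
Total station capacity = 9 stations * 18 min = 162 min
Efficiency = 132 / 162 * 100 = 81.5%

81.5%


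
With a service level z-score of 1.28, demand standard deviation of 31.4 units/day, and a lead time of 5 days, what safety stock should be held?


Formula: SS = z * sigma_d * sqrt(LT)
sqrt(LT) = sqrt(5) = 2.2361
SS = 1.28 * 31.4 * 2.2361
SS = 89.9 units

89.9 units


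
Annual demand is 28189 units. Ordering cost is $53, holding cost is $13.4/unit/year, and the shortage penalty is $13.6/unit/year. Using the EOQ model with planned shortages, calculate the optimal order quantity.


Formula: EOQ* = sqrt(2DS/H) * sqrt((H+P)/P)
Base EOQ = sqrt(2*28189*53/13.4) = 472.22 units
Correction = sqrt((13.4+13.6)/13.6) = 1.409
EOQ* = 472.22 * 1.409 = 665.4 units

665.4 units


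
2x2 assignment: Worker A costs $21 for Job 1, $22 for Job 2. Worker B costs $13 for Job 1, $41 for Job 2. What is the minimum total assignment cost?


Option 1: A->1 + B->2 = $21 + $41 = $62
Option 2: A->2 + B->1 = $22 + $13 = $35
Min cost = min($62, $35) = $35

$35


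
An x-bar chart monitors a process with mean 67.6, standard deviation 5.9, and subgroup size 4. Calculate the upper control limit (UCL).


UCL = 67.6 + 3 * 5.9 / sqrt(4)

76.45


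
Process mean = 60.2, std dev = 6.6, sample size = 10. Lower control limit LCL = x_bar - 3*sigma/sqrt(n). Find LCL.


LCL = 60.2 - 3 * 6.6 / sqrt(10)

53.94


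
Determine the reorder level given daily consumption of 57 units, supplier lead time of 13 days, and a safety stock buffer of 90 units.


Formula: ROP = (Daily Demand * Lead Time) + Safety Stock
Demand during lead time = 57 * 13 = 741 units
ROP = 741 + 90 = 831 units

831 units


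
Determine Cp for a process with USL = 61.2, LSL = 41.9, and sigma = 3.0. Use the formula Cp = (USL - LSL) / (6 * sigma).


Cp = (61.2 - 41.9) / (6 * 3.0)

1.07


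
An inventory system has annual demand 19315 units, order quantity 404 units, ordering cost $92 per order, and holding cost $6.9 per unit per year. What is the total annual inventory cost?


TC = 19315/404 * 92 + 404/2 * 6.9

$5792.27


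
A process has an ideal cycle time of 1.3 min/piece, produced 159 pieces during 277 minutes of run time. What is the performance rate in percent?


Formula: Performance = (Ideal CT * Total Count) / Run Time * 100
Ideal output time = 1.3 * 159 = 206.7 min
Performance = 206.7 / 277 * 100 = 74.6%

74.6%


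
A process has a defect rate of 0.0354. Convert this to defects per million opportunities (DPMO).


DPMO = defect_rate * 1000000 = 0.0354 * 1000000

35400


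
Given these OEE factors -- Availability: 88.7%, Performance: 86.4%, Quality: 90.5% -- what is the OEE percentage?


Formula: OEE = Availability * Performance * Quality / 10000
A * P = 88.7% * 86.4% / 100 = 76.64%
OEE = 76.64% * 90.5% / 100 = 69.4%

69.4%


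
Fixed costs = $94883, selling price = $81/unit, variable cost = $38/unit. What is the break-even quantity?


Formula: BEQ = Fixed Costs / (Price - Variable Cost)
Contribution margin = $81 - $38 = $43/unit
BEQ = ceil($94883 / $43/unit) = ceil(2206.58) = 2207 units

2207 units


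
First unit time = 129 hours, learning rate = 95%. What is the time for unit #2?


Formula: T_n = T_1 * (learning_rate)^(log2(n)) where learning_rate = rate/100
Doublings = log2(2) = 1
T_n = 129 * 0.95^1
T_n = 129 * 0.95 = 122.6 hours

122.6 hours


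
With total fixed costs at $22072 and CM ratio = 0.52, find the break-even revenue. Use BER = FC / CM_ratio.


Formula: BER = Fixed Costs / Contribution Margin Ratio
BER = $22072 / 0.52
BER = $42446.15 (to the nearest cent)

$42446.15


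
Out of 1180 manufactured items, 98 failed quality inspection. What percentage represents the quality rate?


Formula: Quality Rate = Good Pieces / Total Pieces * 100
Good pieces = 1180 - 98 = 1082
QR = 1082 / 1180 * 100 = 91.7%

91.7%


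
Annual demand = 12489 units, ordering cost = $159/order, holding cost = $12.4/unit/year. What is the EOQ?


Formula: EOQ = sqrt(2 * D * S / H)
Numerator: 2 * 12489 * 159 = 3971502
2DS/H = 3971502 / 12.4 = 320282.4
EOQ = sqrt(320282.4) = 565.9 units

565.9 units


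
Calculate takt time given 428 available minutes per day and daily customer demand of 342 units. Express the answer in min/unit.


Formula: Takt Time = Available Production Time / Customer Demand
Takt = 428 min/day / 342 units/day
Takt = 1.25 min/unit

1.25 min/unit


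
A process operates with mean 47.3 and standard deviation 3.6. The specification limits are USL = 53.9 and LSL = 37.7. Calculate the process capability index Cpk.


Cpu = (53.9 - 47.3) / (3 * 3.6) = 0.61
Cpl = (47.3 - 37.7) / (3 * 3.6) = 0.89
Cpk = min(0.61, 0.89) = 0.61

0.61


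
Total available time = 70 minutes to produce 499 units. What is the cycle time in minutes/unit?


Formula: CT = Available Time / Number of Units
CT = 70 min / 499 units
CT = 0.14 min/unit

0.14 min/unit


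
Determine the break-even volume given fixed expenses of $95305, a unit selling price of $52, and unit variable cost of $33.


Formula: BEQ = Fixed Costs / (Price - Variable Cost)
Contribution margin = $52 - $33 = $19/unit
BEQ = ceil($95305 / $19/unit) = ceil(5016.05) = 5017 units

5017 units


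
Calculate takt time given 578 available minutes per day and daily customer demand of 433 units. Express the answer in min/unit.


Formula: Takt Time = Available Production Time / Customer Demand
Takt = 578 min/day / 433 units/day
Takt = 1.33 min/unit

1.33 min/unit


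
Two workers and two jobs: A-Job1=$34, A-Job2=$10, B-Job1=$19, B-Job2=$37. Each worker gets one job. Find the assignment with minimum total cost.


Option 1: A->1 + B->2 = $34 + $37 = $71
Option 2: A->2 + B->1 = $10 + $19 = $29
Min cost = min($71, $29) = $29

$29


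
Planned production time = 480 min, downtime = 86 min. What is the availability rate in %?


Formula: Availability = (Planned Time - Downtime) / Planned Time * 100
Uptime = 480 - 86 = 394 min
Availability = 394 / 480 * 100 = 82.1%

82.1%


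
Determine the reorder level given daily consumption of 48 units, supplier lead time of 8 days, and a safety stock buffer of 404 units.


Formula: ROP = (Daily Demand * Lead Time) + Safety Stock
Demand during lead time = 48 * 8 = 384 units
ROP = 384 + 404 = 788 units

788 units


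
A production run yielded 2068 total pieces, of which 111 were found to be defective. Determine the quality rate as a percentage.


Formula: Quality Rate = Good Pieces / Total Pieces * 100
Good pieces = 2068 - 111 = 1957
QR = 1957 / 2068 * 100 = 94.6%

94.6%


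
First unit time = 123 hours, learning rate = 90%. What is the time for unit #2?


Formula: T_n = T_1 * (learning_rate)^(log2(n)) where learning_rate = rate/100
Doublings = log2(2) = 1
T_n = 123 * 0.9^1
T_n = 123 * 0.9 = 110.7 hours

110.7 hours


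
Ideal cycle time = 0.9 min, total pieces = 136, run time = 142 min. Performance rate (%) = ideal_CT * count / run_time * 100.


Formula: Performance = (Ideal CT * Total Count) / Run Time * 100
Ideal output time = 0.9 * 136 = 122.4 min
Performance = 122.4 / 142 * 100 = 86.2%

86.2%


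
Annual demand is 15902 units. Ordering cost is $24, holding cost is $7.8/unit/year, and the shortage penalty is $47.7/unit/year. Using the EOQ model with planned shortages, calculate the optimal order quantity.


Formula: EOQ* = sqrt(2DS/H) * sqrt((H+P)/P)
Base EOQ = sqrt(2*15902*24/7.8) = 312.82 units
Correction = sqrt((7.8+47.7)/47.7) = 1.07867
EOQ* = 312.82 * 1.07867 = 337.4 units

337.4 units


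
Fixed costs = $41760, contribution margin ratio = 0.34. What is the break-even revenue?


Formula: BER = Fixed Costs / Contribution Margin Ratio
BER = $41760 / 0.34
BER = $122823.53 (to the nearest cent)

$122823.53


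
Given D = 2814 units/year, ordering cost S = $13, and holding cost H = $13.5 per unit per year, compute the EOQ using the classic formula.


Formula: EOQ = sqrt(2 * D * S / H)
Numerator: 2 * 2814 * 13 = 73164
2DS/H = 73164 / 13.5 = 5419.6
EOQ = sqrt(5419.6) = 73.6 units

73.6 units


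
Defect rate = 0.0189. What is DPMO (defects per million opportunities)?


DPMO = defect_rate * 1000000 = 0.0189 * 1000000

18900


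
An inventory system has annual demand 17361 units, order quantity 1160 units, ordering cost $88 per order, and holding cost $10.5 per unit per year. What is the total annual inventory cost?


TC = 17361/1160 * 88 + 1160/2 * 10.5

$7407.04


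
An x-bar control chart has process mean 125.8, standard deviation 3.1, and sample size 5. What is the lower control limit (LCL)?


LCL = 125.8 - 3 * 3.1 / sqrt(5)

121.64


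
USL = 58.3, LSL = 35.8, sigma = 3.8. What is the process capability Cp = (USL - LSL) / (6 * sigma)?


Cp = (58.3 - 35.8) / (6 * 3.8)

0.99


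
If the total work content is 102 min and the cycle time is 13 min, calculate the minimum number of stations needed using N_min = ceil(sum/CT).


Formula: N_min = ceil(Sum of Task Times / Cycle Time)
N_min = ceil(102 min / 13 min) = ceil(7.8462)
N_min = 8 stations

8


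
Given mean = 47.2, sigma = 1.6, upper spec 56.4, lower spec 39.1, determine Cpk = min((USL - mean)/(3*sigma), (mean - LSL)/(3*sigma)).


Cpu = (56.4 - 47.2) / (3 * 1.6) = 1.92
Cpl = (47.2 - 39.1) / (3 * 1.6) = 1.69
Cpk = min(1.92, 1.69) = 1.69

1.69


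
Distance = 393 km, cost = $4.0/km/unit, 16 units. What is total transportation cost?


TC = dist * cost * units = 393 * 4.0 * 16 = $25152.00

$25152.00
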